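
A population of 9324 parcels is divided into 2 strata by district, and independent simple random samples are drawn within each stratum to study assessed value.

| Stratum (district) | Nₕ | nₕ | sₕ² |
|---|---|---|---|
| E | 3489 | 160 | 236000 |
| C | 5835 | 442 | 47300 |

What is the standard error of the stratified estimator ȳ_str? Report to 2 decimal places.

15.36

Var(ȳ_str) = Σₕ Wₕ²(1 − fₕ)sₕ²/nₕ with Wₕ = Nₕ/N, N = 9324.
E: Wₕ = 0.37419562; term = 0.37419562²·(1 − 0.04585841)·236000/160 = 197.06171.
C: Wₕ = 0.62580438; term = 0.62580438²·(1 − 0.07574979)·47300/442 = 38.735184.
Sum = 235.79689.
SE = √(235.79689) = 15.36.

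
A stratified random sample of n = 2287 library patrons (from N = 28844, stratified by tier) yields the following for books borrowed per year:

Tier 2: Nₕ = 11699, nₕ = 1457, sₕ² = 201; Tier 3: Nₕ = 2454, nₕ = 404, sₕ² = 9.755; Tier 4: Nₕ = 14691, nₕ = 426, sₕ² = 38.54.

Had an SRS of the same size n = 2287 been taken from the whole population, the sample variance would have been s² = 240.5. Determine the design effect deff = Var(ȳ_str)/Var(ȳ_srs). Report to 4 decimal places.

Var(ȳ_str) = Σ Wₕ²(1−fₕ)sₕ²/nₕ with Wₕ = Nₕ/28844:
  Tier 2: (11699/28844)²·(1−1457/11699)·201/1457 = 0.019868224
  Tier 3: (2454/28844)²·(1−404/2454)·9.755/404 = 1.4600353 × 10^-4
  Tier 4: (14691/28844)²·(1−426/14691)·38.54/426 = 0.022788423
  → Var(ȳ_str) = 0.042802651.
Var(ȳ_srs) = (1 − 2287/28844)·240.5/2287 = 0.096821642.
deff = 0.042802651 / 0.096821642 = 0.4421.

0.4421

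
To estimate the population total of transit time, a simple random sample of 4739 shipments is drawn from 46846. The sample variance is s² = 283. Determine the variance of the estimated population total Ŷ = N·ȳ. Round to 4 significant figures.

1.178 × 10^8

Var(Ŷ) = N²·Var(ȳ) = N²·(1 − n/N)·s²/n.
f = 4739/46846 = 0.10116125; Var(ȳ) = 0.89883875·283/4739 = 0.053676169.
Var(Ŷ) = 46846² · 0.053676169 = 1.1779491 × 10^8.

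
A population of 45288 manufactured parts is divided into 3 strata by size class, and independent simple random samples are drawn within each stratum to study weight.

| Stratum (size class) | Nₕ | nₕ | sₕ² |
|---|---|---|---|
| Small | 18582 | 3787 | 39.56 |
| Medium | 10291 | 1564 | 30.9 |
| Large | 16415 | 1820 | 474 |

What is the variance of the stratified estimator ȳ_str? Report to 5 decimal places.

Var(ȳ_str) = Σₕ Wₕ²(1 − fₕ)sₕ²/nₕ with Wₕ = Nₕ/N, N = 45288.
Small: Wₕ = 0.41030737; term = 0.41030737²·(1 − 0.20379938)·39.56/3787 = 0.0014002388.
Medium: Wₕ = 0.22723459; term = 0.22723459²·(1 − 0.15197746)·30.9/1564 = 8.6512328 × 10^-4.
Large: Wₕ = 0.36245805; term = 0.36245805²·(1 − 0.11087420)·474/1820 = 0.030421852.
Sum = 0.032687214.

0.03269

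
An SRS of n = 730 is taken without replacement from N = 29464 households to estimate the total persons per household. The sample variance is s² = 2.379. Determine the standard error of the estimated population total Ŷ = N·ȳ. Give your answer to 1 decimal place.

Var(Ŷ) = N²·Var(ȳ) = N²·(1 − n/N)·s²/n.
f = 730/29464 = 0.02477600; Var(ȳ) = 0.97522400·2.379/730 = 0.0031781615.
Var(Ŷ) = 29464² · 0.0031781615 = 2.7590487 × 10^6.
SE(Ŷ) = √(2.7590487 × 10^6) = 1661.0.

1661.0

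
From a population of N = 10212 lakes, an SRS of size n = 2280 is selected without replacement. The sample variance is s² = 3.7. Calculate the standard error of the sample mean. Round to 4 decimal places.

0.0355

Under SRS without replacement, Var(ȳ) = (1 − f)·s²/n with f = n/N = 2280/10212 = 0.22326675.
Var(ȳ) = (1 − 0.22326675)·3.7/2280 = 0.77673325·0.001622807 = 0.0012604882.
SE(ȳ) = √(0.0012604882) = 0.0355.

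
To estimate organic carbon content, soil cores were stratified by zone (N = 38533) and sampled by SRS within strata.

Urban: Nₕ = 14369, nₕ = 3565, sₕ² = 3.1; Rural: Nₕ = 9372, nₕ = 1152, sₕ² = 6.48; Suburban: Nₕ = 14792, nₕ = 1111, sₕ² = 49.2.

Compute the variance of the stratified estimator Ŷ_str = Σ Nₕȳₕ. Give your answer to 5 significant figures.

9.5301 × 10^6

Var(Ŷ_str) = Σₕ Nₕ²(1 − fₕ)sₕ²/nₕ.
Urban: 14369²·(1 − 3565/14369)·3.1/3565 = 134993.63.
Rural: 9372²·(1 − 1152/9372)·6.48/1152 = 433337.85.
Suburban: 14792²·(1 − 1111/14792)·49.2/1111 = 8.9618111 × 10^6.
Sum = 9.5301426 × 10^6.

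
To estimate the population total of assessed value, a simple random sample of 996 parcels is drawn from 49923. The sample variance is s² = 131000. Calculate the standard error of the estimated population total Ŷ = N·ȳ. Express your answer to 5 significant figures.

Var(Ŷ) = N²·Var(ȳ) = N²·(1 − n/N)·s²/n.
f = 996/49923 = 0.01995072; Var(ȳ) = 0.98004928·131000/996 = 128.90206.
Var(Ŷ) = 49923² · 128.90206 = 3.2126337 × 10^11.
SE(Ŷ) = √(3.2126337 × 10^11) = 566800.

566800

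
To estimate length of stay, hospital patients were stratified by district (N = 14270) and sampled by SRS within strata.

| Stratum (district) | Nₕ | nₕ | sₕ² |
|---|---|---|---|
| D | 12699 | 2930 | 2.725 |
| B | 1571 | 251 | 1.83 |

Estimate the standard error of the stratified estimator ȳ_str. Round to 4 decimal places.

0.0253

Var(ȳ_str) = Σₕ Wₕ²(1 − fₕ)sₕ²/nₕ with Wₕ = Nₕ/N, N = 14270.
D: Wₕ = 0.88990890; term = 0.88990890²·(1 − 0.23072683)·2.725/2930 = 5.6659218 × 10^-4.
B: Wₕ = 0.11009110; term = 0.11009110²·(1 − 0.15977085)·1.83/251 = 7.4247107 × 10^-5.
Sum = 6.4083929 × 10^-4.
SE = √(6.4083929 × 10^-4) = 0.0253.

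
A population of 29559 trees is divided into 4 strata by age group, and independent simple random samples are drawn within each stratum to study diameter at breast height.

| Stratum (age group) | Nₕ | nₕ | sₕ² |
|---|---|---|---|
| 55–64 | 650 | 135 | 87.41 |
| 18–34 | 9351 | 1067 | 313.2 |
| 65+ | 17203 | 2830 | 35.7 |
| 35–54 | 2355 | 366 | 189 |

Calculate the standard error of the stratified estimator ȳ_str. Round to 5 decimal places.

Var(ȳ_str) = Σₕ Wₕ²(1 − fₕ)sₕ²/nₕ with Wₕ = Nₕ/N, N = 29559.
55–64: Wₕ = 0.02198992; term = 0.02198992²·(1 − 0.20769231)·87.41/135 = 2.480667 × 10^-4.
18–34: Wₕ = 0.31635035; term = 0.31635035²·(1 − 0.11410544)·313.2/1067 = 0.026024117.
65+: Wₕ = 0.58198857; term = 0.58198857²·(1 − 0.16450619)·35.7/2830 = 0.0035698825.
35–54: Wₕ = 0.07967117; term = 0.07967117²·(1 − 0.15541401)·189/366 = 0.0027683879.
Sum = 0.032610454.
SE = √(0.032610454) = 0.18058.

0.18058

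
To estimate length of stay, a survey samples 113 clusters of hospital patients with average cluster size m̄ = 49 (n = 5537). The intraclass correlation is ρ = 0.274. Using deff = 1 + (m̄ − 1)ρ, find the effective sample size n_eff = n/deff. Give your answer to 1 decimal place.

deff = 1 + (49 − 1)·0.274 = 1 + 13.152 = 14.152.
n_eff = 5537 / 14.152 = 391.3.

391.3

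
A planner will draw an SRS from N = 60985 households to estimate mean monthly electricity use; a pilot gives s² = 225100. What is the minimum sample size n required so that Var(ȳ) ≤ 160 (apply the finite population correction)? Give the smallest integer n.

Without fpc, n₀ = s²/D = 225100/160 = 1406.8750.
With fpc, (1 − n/N)·s²/n ≤ D requires n ≥ n₀/(1 + n₀/N) = 1406.8750/(1 + 1406.8750/60985) = 1375.1514.
Rounding up, n = 1376.

1376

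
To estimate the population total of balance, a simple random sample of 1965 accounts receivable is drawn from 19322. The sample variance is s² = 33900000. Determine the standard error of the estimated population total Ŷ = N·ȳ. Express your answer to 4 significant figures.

Var(Ŷ) = N²·Var(ȳ) = N²·(1 − n/N)·s²/n.
f = 1965/19322 = 0.10169755; Var(ȳ) = 0.89830245·33900000/1965 = 15497.432.
Var(Ŷ) = 19322² · 15497.432 = 5.7858064 × 10^12.
SE(Ŷ) = √(5.7858064 × 10^12) = 2.405 × 10^6.

2.405 × 10^6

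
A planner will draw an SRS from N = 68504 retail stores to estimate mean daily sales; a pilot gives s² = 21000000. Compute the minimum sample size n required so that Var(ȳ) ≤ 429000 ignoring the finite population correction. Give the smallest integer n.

49

Without fpc, n₀ = s²/D = 21000000/429000 = 48.9510.
Rounding up, n = 49.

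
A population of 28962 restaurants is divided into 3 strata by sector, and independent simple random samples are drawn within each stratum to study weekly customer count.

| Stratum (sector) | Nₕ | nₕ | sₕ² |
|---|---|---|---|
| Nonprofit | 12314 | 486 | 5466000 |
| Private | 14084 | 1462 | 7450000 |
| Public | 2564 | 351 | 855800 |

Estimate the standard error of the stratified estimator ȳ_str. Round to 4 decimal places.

55.2212

Var(ȳ_str) = Σₕ Wₕ²(1 − fₕ)sₕ²/nₕ with Wₕ = Nₕ/N, N = 28962.
Nonprofit: Wₕ = 0.42517782; term = 0.42517782²·(1 − 0.03946727)·5466000/486 = 1952.9302.
Private: Wₕ = 0.48629238; term = 0.48629238²·(1 − 0.10380574)·7450000/1462 = 1079.9558.
Public: Wₕ = 0.08852980; term = 0.08852980²·(1 − 0.13689548)·855800/351 = 16.493298.
Sum = 3049.3793.
SE = √(3049.3793) = 55.2212.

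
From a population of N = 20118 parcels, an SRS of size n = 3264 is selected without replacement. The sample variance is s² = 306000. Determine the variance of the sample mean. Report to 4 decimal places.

Under SRS without replacement, Var(ȳ) = (1 − f)·s²/n with f = n/N = 3264/20118 = 0.16224277.
Var(ȳ) = (1 − 0.16224277)·306000/3264 = 0.83775723·93.75 = 78.539741.

78.5397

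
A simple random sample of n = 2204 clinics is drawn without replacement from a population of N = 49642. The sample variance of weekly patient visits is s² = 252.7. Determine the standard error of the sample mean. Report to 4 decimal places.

0.3310

Under SRS without replacement, Var(ȳ) = (1 − f)·s²/n with f = n/N = 2204/49642 = 0.04439789.
Var(ȳ) = (1 − 0.04439789)·252.7/2204 = 0.95560211·0.11465517 = 0.10956472.
SE(ȳ) = √(0.10956472) = 0.3310.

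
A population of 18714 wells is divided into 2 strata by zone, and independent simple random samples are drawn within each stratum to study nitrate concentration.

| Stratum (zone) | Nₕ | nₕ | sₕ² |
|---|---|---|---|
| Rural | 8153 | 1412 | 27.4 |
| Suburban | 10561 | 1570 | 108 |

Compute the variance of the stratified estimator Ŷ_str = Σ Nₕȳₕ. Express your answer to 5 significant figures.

7.5984 × 10^6

Var(Ŷ_str) = Σₕ Nₕ²(1 − fₕ)sₕ²/nₕ.
Rural: 8153²·(1 − 1412/8153)·27.4/1412 = 1.0664921 × 10^6.
Suburban: 10561²·(1 − 1570/10561)·108/1570 = 6.5318641 × 10^6.
Sum = 7.5983562 × 10^6.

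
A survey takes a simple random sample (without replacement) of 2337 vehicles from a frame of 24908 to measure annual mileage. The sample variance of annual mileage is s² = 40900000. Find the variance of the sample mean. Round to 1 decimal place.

Under SRS without replacement, Var(ȳ) = (1 − f)·s²/n with f = n/N = 2337/24908 = 0.09382528.
Var(ȳ) = (1 − 0.09382528)·40900000/2337 = 0.90617472·17501.07 = 15859.027.

15859.0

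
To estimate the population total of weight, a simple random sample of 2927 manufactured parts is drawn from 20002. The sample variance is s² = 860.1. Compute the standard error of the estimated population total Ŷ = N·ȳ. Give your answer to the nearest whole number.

Var(Ŷ) = N²·Var(ȳ) = N²·(1 − n/N)·s²/n.
f = 2927/20002 = 0.14633537; Var(ȳ) = 0.85366463·860.1/2927 = 0.25084966.
Var(Ŷ) = 20002² · 0.25084966 = 1.0035993 × 10^8.
SE(Ŷ) = √(1.0035993 × 10^8) = 10018.

10018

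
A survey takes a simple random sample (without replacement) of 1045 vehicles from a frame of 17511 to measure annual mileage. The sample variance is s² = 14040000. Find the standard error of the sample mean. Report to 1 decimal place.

Under SRS without replacement, Var(ȳ) = (1 − f)·s²/n with f = n/N = 1045/17511 = 0.05967677.
Var(ȳ) = (1 − 0.05967677)·14040000/1045 = 0.94032323·13435.407 = 12633.625.
SE(ȳ) = √(12633.625) = 112.4.

112.4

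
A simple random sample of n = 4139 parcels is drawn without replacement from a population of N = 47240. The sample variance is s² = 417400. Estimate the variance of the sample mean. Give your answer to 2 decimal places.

92.01

Under SRS without replacement, Var(ȳ) = (1 − f)·s²/n with f = n/N = 4139/47240 = 0.08761643.
Var(ȳ) = (1 − 0.08761643)·417400/4139 = 0.91238357·100.84561 = 92.009882.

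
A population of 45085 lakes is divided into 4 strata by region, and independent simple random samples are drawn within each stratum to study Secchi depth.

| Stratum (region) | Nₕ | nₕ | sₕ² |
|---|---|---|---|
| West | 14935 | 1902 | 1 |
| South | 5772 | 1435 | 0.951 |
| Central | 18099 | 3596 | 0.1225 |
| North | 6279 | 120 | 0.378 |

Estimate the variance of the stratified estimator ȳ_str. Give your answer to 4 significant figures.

Var(ȳ_str) = Σₕ Wₕ²(1 − fₕ)sₕ²/nₕ with Wₕ = Nₕ/N, N = 45085.
West: Wₕ = 0.33126317; term = 0.33126317²·(1 − 0.12735186)·1/1902 = 5.0347158 × 10^-5.
South: Wₕ = 0.12802484; term = 0.12802484²·(1 − 0.24861400)·0.951/1435 = 8.1616922 × 10^-6.
Central: Wₕ = 0.40144172; term = 0.40144172²·(1 − 0.19868501)·0.1225/3596 = 4.3991086 × 10^-6.
North: Wₕ = 0.13927027; term = 0.13927027²·(1 − 0.01911132)·0.378/120 = 5.9930388 × 10^-5.
Sum = 1.2283835 × 10^-4.

1.228 × 10^-4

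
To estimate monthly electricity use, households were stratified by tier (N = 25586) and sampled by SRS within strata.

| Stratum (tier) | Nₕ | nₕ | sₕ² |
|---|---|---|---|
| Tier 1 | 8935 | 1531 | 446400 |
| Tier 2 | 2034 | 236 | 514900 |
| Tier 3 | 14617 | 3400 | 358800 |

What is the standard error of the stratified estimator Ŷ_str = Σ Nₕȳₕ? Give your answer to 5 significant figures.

211120

Var(Ŷ_str) = Σₕ Nₕ²(1 − fₕ)sₕ²/nₕ.
Tier 1: 8935²·(1 − 1531/8935)·446400/1531 = 1.9289011 × 10^10.
Tier 2: 2034²·(1 − 236/2034)·514900/236 = 7.9790562 × 10^9.
Tier 3: 14617²·(1 − 3400/14617)·358800/3400 = 1.7302485 × 10^10.
Sum = 4.4570552 × 10^10.
SE = √(4.4570552 × 10^10) = 211120.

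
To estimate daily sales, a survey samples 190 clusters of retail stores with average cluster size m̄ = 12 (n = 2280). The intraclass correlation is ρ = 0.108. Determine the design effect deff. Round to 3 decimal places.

2.188

deff = 1 + (12 − 1)·0.108 = 1 + 1.188 = 2.188.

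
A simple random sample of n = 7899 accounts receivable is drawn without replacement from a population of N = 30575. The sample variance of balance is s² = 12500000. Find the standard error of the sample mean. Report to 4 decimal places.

34.2585

Under SRS without replacement, Var(ȳ) = (1 − f)·s²/n with f = n/N = 7899/30575 = 0.25834832.
Var(ȳ) = (1 − 0.25834832)·12500000/7899 = 0.74165168·1582.4788 = 1173.6481.
SE(ȳ) = √(1173.6481) = 34.2585.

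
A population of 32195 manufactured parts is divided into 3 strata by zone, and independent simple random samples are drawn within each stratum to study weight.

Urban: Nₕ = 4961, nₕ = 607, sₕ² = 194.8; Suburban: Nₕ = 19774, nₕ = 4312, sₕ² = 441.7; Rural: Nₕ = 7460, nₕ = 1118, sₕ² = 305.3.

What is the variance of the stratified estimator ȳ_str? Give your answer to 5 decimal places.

0.04937

Var(ȳ_str) = Σₕ Wₕ²(1 − fₕ)sₕ²/nₕ with Wₕ = Nₕ/N, N = 32195.
Urban: Wₕ = 0.15409225; term = 0.15409225²·(1 − 0.12235436)·194.8/607 = 0.0066877658.
Suburban: Wₕ = 0.61419475; term = 0.61419475²·(1 − 0.21806412)·441.7/4312 = 0.030215653.
Rural: Wₕ = 0.23171300; term = 0.23171300²·(1 − 0.14986595)·305.3/1118 = 0.012464453.
Sum = 0.049367872.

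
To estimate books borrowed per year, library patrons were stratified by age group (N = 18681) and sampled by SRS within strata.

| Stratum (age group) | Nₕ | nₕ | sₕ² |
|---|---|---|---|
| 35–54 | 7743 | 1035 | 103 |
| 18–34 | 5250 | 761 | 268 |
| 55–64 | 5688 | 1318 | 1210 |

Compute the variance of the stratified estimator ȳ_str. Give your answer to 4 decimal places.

0.1040

Var(ȳ_str) = Σₕ Wₕ²(1 − fₕ)sₕ²/nₕ with Wₕ = Nₕ/N, N = 18681.
35–54: Wₕ = 0.41448531; term = 0.41448531²·(1 − 0.13366912)·103/1035 = 0.014811497.
18–34: Wₕ = 0.28103421; term = 0.28103421²·(1 − 0.14495238)·268/761 = 0.023782571.
55–64: Wₕ = 0.30448049; term = 0.30448049²·(1 − 0.23171589)·1210/1318 = 0.065389911.
Sum = 0.10398398.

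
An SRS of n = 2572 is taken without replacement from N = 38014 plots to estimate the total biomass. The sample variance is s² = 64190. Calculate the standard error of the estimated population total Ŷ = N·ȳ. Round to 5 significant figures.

Var(Ŷ) = N²·Var(ȳ) = N²·(1 − n/N)·s²/n.
f = 2572/38014 = 0.06765928; Var(ȳ) = 0.93234072·64190/2572 = 23.268643.
Var(Ŷ) = 38014² · 23.268643 = 3.3624683 × 10^10.
SE(Ŷ) = √(3.3624683 × 10^10) = 183370.

183370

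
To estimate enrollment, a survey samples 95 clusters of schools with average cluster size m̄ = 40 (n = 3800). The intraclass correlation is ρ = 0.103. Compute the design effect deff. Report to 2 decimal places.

deff = 1 + (40 − 1)·0.103 = 1 + 4.017 = 5.017.

5.02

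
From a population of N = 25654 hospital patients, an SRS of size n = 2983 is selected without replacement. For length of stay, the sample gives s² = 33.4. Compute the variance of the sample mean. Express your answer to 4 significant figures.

0.009895

Under SRS without replacement, Var(ȳ) = (1 − f)·s²/n with f = n/N = 2983/25654 = 0.11627816.
Var(ȳ) = (1 − 0.11627816)·33.4/2983 = 0.88372184·0.011196782 = 0.0098948405.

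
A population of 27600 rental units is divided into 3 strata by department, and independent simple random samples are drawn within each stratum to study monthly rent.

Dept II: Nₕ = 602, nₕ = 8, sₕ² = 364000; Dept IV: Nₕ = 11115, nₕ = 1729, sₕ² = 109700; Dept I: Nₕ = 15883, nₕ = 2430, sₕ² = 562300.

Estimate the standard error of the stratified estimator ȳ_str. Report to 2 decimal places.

Var(ȳ_str) = Σₕ Wₕ²(1 − fₕ)sₕ²/nₕ with Wₕ = Nₕ/N, N = 27600.
Dept II: Wₕ = 0.02181159; term = 0.02181159²·(1 − 0.01328904)·364000/8 = 21.358767.
Dept IV: Wₕ = 0.40271739; term = 0.40271739²·(1 − 0.15555556)·109700/1729 = 8.6892739.
Dept I: Wₕ = 0.57547101; term = 0.57547101²·(1 − 0.15299377)·562300/2430 = 64.907566.
Sum = 94.955607.
SE = √(94.955607) = 9.74.

9.74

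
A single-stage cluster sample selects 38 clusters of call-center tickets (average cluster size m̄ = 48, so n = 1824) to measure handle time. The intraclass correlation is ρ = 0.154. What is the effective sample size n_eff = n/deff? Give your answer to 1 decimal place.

221.4

deff = 1 + (48 − 1)·0.154 = 1 + 7.238 = 8.238.
n_eff = 1824 / 8.238 = 221.4.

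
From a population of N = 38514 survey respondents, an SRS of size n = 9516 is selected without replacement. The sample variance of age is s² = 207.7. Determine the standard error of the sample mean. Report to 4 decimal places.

Under SRS without replacement, Var(ȳ) = (1 − f)·s²/n with f = n/N = 9516/38514 = 0.24707898.
Var(ȳ) = (1 − 0.24707898)·207.7/9516 = 0.75292102·0.021826398 = 0.016433553.
SE(ȳ) = √(0.016433553) = 0.1282.

0.1282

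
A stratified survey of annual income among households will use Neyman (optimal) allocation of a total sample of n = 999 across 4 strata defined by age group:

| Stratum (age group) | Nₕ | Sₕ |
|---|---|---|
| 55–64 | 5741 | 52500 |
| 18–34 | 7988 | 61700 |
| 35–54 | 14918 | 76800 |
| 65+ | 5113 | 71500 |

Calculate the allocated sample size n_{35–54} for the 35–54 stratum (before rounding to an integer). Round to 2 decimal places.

Neyman allocation: nₕ = n·NₕSₕ / Σⱼ NⱼSⱼ.
Σ NⱼSⱼ = 5741·52500 + 7988·61700 + 14918·76800 + 5113·71500 = 2.305544 × 10^9.
n_{35–54} = 999·14918·76800 / (2.305544 × 10^9) = 496.44.

496.44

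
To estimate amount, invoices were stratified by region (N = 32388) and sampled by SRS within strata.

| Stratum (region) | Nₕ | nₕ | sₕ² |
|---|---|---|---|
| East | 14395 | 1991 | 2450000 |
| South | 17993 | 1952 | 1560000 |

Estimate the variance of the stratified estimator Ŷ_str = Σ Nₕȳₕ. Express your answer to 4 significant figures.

Var(Ŷ_str) = Σₕ Nₕ²(1 − fₕ)sₕ²/nₕ.
East: 14395²·(1 − 1991/14395)·2450000/1991 = 2.1971932 × 10^11.
South: 17993²·(1 − 1952/17993)·1560000/1952 = 2.3066399 × 10^11.
Sum = 4.5038331 × 10^11.

4.504 × 10^11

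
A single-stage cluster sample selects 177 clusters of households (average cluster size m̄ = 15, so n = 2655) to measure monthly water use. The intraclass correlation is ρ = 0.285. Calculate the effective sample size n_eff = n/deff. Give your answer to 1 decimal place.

deff = 1 + (15 − 1)·0.285 = 1 + 3.99 = 4.99.
n_eff = 2655 / 4.99 = 532.1.

532.1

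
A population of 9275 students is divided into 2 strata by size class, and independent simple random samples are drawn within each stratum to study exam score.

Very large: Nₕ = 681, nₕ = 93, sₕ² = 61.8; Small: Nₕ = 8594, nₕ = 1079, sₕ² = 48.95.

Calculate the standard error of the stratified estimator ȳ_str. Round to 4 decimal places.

Var(ȳ_str) = Σₕ Wₕ²(1 − fₕ)sₕ²/nₕ with Wₕ = Nₕ/N, N = 9275.
Very large: Wₕ = 0.07342318; term = 0.07342318²·(1 − 0.13656388)·61.8/93 = 0.0030931582.
Small: Wₕ = 0.92657682; term = 0.92657682²·(1 − 0.12555271)·48.95/1079 = 0.034058675.
Sum = 0.037151833.
SE = √(0.037151833) = 0.1927.

0.1927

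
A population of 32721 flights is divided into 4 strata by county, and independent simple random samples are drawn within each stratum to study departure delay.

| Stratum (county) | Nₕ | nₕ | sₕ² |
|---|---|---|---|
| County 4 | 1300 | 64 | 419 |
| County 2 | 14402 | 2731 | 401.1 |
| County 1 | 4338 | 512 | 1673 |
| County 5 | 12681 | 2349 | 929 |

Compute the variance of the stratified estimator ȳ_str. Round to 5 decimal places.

0.13193

Var(ȳ_str) = Σₕ Wₕ²(1 − fₕ)sₕ²/nₕ with Wₕ = Nₕ/N, N = 32721.
County 4: Wₕ = 0.03972984; term = 0.03972984²·(1 − 0.04923077)·419/64 = 0.0098252302.
County 2: Wₕ = 0.44014547; term = 0.44014547²·(1 − 0.18962644)·401.1/2731 = 0.023057313.
County 1: Wₕ = 0.13257541; term = 0.13257541²·(1 − 0.11802674)·1673/512 = 0.050653255.
County 5: Wₕ = 0.38754928; term = 0.38754928²·(1 − 0.18523776)·929/2349 = 0.048396891.
Sum = 0.13193269.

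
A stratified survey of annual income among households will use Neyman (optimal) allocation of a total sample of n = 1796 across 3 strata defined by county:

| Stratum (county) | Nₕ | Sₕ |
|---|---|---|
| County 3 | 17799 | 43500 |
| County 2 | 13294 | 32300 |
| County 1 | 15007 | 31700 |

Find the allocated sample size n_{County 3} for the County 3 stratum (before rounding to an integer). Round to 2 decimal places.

Neyman allocation: nₕ = n·NₕSₕ / Σⱼ NⱼSⱼ.
Σ NⱼSⱼ = 17799·43500 + 13294·32300 + 15007·31700 = 1.6793746 × 10^9.
n_{County 3} = 1796·17799·43500 / (1.6793746 × 10^9) = 828.03.

828.03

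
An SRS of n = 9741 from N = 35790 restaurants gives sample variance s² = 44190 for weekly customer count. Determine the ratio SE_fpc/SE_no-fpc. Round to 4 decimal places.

0.8531

f = n/N = 9741/35790 = 0.27217100.
SE_no-fpc = √(s²/n) = 2.129905; SE_fpc = √((1−f)s²/n) = 1.8170836.
Ratio = √(1−f) = 0.85312895.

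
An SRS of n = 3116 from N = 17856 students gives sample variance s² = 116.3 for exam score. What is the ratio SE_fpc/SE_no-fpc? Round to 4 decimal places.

0.9086

f = n/N = 3116/17856 = 0.17450717.
SE_no-fpc = √(s²/n) = 0.19319289; SE_fpc = √((1−f)s²/n) = 0.17552856.
Ratio = √(1−f) = 0.90856636.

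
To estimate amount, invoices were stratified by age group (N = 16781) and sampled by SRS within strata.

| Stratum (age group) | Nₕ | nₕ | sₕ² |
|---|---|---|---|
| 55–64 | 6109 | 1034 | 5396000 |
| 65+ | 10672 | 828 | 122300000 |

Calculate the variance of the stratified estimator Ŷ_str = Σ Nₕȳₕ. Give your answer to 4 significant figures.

1.568 × 10^13

Var(Ŷ_str) = Σₕ Nₕ²(1 − fₕ)sₕ²/nₕ.
55–64: 6109²·(1 − 1034/6109)·5396000/1034 = 1.617922 × 10^11.
65+: 10672²·(1 − 828/10672)·122300000/828 = 1.5517207 × 10^13.
Sum = 1.5678999 × 10^13.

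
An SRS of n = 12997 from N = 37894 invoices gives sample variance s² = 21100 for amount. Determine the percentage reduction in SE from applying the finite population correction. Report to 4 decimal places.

18.9434

f = n/N = 12997/37894 = 0.34298306.
SE_no-fpc = √(s²/n) = 1.2741474; SE_fpc = √((1−f)s²/n) = 1.0327803.
Ratio = √(1−f) = 0.81056582. Reduction = 100·(1 − 0.81056582) = 18.9434%.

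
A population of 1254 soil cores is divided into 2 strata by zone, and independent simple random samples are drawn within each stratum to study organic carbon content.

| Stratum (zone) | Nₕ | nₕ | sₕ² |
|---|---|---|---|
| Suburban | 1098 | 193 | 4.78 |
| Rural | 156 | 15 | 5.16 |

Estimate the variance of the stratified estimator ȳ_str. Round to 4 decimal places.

Var(ȳ_str) = Σₕ Wₕ²(1 − fₕ)sₕ²/nₕ with Wₕ = Nₕ/N, N = 1254.
Suburban: Wₕ = 0.87559809; term = 0.87559809²·(1 − 0.17577413)·4.78/193 = 0.015650436.
Rural: Wₕ = 0.12440191; term = 0.12440191²·(1 − 0.09615385)·5.16/15 = 0.0048117946.
Sum = 0.020462231.

0.0205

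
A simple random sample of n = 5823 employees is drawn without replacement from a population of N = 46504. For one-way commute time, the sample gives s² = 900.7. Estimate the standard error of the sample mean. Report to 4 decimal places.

Under SRS without replacement, Var(ȳ) = (1 − f)·s²/n with f = n/N = 5823/46504 = 0.12521504.
Var(ȳ) = (1 − 0.12521504)·900.7/5823 = 0.87478496·0.15467972 = 0.13531149.
SE(ȳ) = √(0.13531149) = 0.3678.

0.3678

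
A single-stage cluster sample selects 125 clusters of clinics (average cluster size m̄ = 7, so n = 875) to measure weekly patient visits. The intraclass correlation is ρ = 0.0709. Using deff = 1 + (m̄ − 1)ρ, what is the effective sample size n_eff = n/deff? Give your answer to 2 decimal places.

deff = 1 + (7 − 1)·0.0709 = 1 + 0.4254 = 1.4254.
n_eff = 875 / 1.4254 = 613.86.

613.86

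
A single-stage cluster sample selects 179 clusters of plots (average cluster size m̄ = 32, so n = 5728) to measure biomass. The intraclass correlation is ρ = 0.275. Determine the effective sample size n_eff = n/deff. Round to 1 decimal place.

deff = 1 + (32 − 1)·0.275 = 1 + 8.525 = 9.525.
n_eff = 5728 / 9.525 = 601.4.

601.4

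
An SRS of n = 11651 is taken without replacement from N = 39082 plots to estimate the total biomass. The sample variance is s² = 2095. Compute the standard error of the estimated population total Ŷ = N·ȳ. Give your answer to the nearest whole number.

Var(Ŷ) = N²·Var(ȳ) = N²·(1 − n/N)·s²/n.
f = 11651/39082 = 0.29811678; Var(ȳ) = 0.70188322·2095/11651 = 0.12620765.
Var(Ŷ) = 39082² · 0.12620765 = 1.9276991 × 10^8.
SE(Ŷ) = √(1.9276991 × 10^8) = 13884.

13884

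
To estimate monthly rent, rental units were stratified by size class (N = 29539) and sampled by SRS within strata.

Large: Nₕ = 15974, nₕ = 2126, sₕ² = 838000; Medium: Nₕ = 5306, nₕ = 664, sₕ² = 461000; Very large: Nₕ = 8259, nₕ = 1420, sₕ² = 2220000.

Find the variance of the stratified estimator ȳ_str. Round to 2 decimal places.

Var(ȳ_str) = Σₕ Wₕ²(1 − fₕ)sₕ²/nₕ with Wₕ = Nₕ/N, N = 29539.
Large: Wₕ = 0.54077660; term = 0.54077660²·(1 − 0.13309127)·838000/2126 = 99.928626.
Medium: Wₕ = 0.17962693; term = 0.17962693²·(1 − 0.12514135)·461000/664 = 19.598086.
Very large: Wₕ = 0.27959647; term = 0.27959647²·(1 − 0.17193365)·2220000/1420 = 101.20294.
Sum = 220.72965.

220.73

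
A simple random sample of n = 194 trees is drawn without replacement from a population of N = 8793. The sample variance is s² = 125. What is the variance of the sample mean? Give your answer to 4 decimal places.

0.6301

Under SRS without replacement, Var(ȳ) = (1 − f)·s²/n with f = n/N = 194/8793 = 0.02206300.
Var(ȳ) = (1 − 0.02206300)·125/194 = 0.97793700·0.6443299 = 0.63011404.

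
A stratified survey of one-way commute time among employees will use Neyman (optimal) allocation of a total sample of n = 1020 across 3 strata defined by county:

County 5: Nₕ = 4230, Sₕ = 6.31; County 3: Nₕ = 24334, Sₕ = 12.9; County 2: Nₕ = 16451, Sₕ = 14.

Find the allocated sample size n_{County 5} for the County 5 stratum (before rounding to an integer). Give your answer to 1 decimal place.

Neyman allocation: nₕ = n·NₕSₕ / Σⱼ NⱼSⱼ.
Σ NⱼSⱼ = 4230·6.31 + 24334·12.9 + 16451·14 = 570913.9.
n_{County 5} = 1020·4230·6.31 / 570913.9 = 47.7.

47.7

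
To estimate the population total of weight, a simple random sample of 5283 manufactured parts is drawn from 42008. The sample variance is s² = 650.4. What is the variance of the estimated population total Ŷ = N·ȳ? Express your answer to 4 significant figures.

1.899 × 10^8

Var(Ŷ) = N²·Var(ȳ) = N²·(1 − n/N)·s²/n.
f = 5283/42008 = 0.12576176; Var(ȳ) = 0.87423824·650.4/5283 = 0.1076291.
Var(Ŷ) = 42008² · 0.1076291 = 1.8993007 × 10^8.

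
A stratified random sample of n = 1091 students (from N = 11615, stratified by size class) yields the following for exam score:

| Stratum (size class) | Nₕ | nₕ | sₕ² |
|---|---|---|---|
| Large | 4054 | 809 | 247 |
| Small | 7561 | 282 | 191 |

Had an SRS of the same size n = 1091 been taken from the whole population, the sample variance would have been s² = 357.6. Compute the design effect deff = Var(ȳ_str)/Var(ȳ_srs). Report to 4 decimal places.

1.0306

Var(ȳ_str) = Σ Wₕ²(1−fₕ)sₕ²/nₕ with Wₕ = Nₕ/11615:
  Large: (4054/11615)²·(1−809/4054)·247/809 = 0.02977203
  Small: (7561/11615)²·(1−282/7561)·191/282 = 0.27631012
  → Var(ȳ_str) = 0.30608215.
Var(ȳ_srs) = (1 − 1091/11615)·357.6/1091 = 0.29698491.
deff = 0.30608215 / 0.29698491 = 1.0306.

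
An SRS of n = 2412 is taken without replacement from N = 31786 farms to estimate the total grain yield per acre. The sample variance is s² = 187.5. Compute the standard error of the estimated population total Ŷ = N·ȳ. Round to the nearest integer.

Var(Ŷ) = N²·Var(ȳ) = N²·(1 − n/N)·s²/n.
f = 2412/31786 = 0.07588246; Var(ȳ) = 0.92411754·187.5/2412 = 0.071837495.
Var(Ŷ) = 31786² · 0.071837495 = 7.2580998 × 10^7.
SE(Ŷ) = √(7.2580998 × 10^7) = 8519.

8519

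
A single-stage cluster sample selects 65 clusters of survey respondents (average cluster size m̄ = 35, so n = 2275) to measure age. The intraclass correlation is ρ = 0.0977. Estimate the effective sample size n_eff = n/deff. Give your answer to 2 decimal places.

deff = 1 + (35 − 1)·0.0977 = 1 + 3.3218 = 4.3218.
n_eff = 2275 / 4.3218 = 526.40.

526.40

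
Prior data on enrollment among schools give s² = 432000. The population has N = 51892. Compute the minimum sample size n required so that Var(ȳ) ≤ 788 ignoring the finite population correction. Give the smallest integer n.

Without fpc, n₀ = s²/D = 432000/788 = 548.2234.
Rounding up, n = 549.

549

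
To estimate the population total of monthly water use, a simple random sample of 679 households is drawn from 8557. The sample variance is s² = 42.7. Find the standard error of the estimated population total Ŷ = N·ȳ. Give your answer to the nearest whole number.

2059

Var(Ŷ) = N²·Var(ȳ) = N²·(1 − n/N)·s²/n.
f = 679/8557 = 0.07935024; Var(ȳ) = 0.92064976·42.7/679 = 0.057896531.
Var(Ŷ) = 8557² · 0.057896531 = 4.2393142 × 10^6.
SE(Ŷ) = √(4.2393142 × 10^6) = 2059.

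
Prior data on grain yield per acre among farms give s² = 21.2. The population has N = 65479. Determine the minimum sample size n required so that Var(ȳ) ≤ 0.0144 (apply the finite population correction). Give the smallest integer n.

Without fpc, n₀ = s²/D = 21.2/0.0144 = 1472.2222.
With fpc, (1 − n/N)·s²/n ≤ D requires n ≥ n₀/(1 + n₀/N) = 1472.2222/(1 + 1472.2222/65479) = 1439.8488.
Rounding up, n = 1440.

1440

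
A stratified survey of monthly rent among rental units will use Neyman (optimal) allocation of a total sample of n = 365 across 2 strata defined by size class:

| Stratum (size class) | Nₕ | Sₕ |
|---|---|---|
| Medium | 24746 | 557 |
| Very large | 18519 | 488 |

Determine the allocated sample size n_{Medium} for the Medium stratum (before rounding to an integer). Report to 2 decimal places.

Neyman allocation: nₕ = n·NₕSₕ / Σⱼ NⱼSⱼ.
Σ NⱼSⱼ = 24746·557 + 18519·488 = 2.2820794 × 10^7.
n_{Medium} = 365·24746·557 / (2.2820794 × 10^7) = 220.46.

220.46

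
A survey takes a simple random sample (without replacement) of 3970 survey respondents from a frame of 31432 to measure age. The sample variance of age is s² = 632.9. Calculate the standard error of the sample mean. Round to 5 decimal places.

0.37321

Under SRS without replacement, Var(ȳ) = (1 − f)·s²/n with f = n/N = 3970/31432 = 0.12630440.
Var(ȳ) = (1 − 0.12630440)·632.9/3970 = 0.87369560·0.15942065 = 0.13928512.
SE(ȳ) = √(0.13928512) = 0.37321.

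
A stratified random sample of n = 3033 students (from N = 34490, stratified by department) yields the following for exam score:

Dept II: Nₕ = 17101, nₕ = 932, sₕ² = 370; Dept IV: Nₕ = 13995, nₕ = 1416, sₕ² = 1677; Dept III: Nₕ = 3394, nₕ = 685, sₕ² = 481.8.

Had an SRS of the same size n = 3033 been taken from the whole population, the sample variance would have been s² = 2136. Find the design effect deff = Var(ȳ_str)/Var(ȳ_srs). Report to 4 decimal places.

0.4250

Var(ȳ_str) = Σ Wₕ²(1−fₕ)sₕ²/nₕ with Wₕ = Nₕ/34490:
  Dept II: (17101/34490)²·(1−932/17101)·370/932 = 0.092279257
  Dept IV: (13995/34490)²·(1−1416/13995)·1677/1416 = 0.17526792
  Dept III: (3394/34490)²·(1−685/3394)·481.8/685 = 0.0054363909
  → Var(ȳ_str) = 0.27298357.
Var(ȳ_srs) = (1 − 3033/34490)·2136/3033 = 0.64232222.
deff = 0.27298357 / 0.64232222 = 0.4250.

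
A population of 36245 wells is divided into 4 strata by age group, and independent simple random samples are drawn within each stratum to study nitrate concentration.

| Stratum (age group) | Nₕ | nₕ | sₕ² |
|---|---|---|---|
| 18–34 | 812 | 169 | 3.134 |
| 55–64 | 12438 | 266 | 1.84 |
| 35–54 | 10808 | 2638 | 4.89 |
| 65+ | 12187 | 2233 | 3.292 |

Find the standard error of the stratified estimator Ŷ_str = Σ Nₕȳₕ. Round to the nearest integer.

Var(Ŷ_str) = Σₕ Nₕ²(1 − fₕ)sₕ²/nₕ.
18–34: 812²·(1 − 169/812)·3.134/169 = 9682.3168.
55–64: 12438²·(1 − 266/12438)·1.84/266 = 1.0472459 × 10^6.
35–54: 10808²·(1 − 2638/10808)·4.89/2638 = 163682.2.
65+: 12187²·(1 − 2233/12187)·3.292/2233 = 178840.37.
Sum = 1.3994508 × 10^6.
SE = √(1.3994508 × 10^6) = 1183.

1183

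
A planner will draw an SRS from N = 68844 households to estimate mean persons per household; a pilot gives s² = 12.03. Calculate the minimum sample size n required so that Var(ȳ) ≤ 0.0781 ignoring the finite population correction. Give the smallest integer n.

Without fpc, n₀ = s²/D = 12.03/0.0781 = 154.0333.
Rounding up, n = 155.

155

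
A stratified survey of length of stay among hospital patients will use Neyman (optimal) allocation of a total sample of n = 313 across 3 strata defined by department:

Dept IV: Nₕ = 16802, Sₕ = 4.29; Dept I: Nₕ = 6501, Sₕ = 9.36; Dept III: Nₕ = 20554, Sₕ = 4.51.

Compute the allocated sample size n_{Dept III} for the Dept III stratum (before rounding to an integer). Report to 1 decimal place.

Neyman allocation: nₕ = n·NₕSₕ / Σⱼ NⱼSⱼ.
Σ NⱼSⱼ = 16802·4.29 + 6501·9.36 + 20554·4.51 = 225628.48.
n_{Dept III} = 313·20554·4.51 / 225628.48 = 128.6.

128.6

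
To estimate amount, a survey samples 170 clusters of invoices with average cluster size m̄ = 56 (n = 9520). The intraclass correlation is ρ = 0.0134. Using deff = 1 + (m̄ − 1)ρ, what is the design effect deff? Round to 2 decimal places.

1.74

deff = 1 + (56 − 1)·0.0134 = 1 + 0.737 = 1.737.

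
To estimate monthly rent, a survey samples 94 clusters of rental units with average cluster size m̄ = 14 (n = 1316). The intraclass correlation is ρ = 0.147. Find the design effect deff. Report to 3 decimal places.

deff = 1 + (14 − 1)·0.147 = 1 + 1.911 = 2.911.

2.911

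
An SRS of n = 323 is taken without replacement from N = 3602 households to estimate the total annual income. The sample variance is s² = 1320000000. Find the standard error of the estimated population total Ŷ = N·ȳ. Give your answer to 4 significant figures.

Var(Ŷ) = N²·Var(ȳ) = N²·(1 − n/N)·s²/n.
f = 323/3602 = 0.08967240; Var(ȳ) = 0.91032760·1320000000/323 = 3.7202242 × 10^6.
Var(Ŷ) = 3602² · (3.7202242 × 10^6) = 4.8267692 × 10^13.
SE(Ŷ) = √(4.8267692 × 10^13) = 6.947 × 10^6.

6.947 × 10^6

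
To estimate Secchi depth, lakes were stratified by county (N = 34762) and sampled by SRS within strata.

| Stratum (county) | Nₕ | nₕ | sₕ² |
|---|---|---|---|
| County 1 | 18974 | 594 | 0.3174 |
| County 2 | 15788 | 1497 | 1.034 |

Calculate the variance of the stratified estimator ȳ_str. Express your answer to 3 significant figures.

2.83 × 10^-4

Var(ȳ_str) = Σₕ Wₕ²(1 − fₕ)sₕ²/nₕ with Wₕ = Nₕ/N, N = 34762.
County 1: Wₕ = 0.54582590; term = 0.54582590²·(1 − 0.03130600)·0.3174/594 = 1.5421101 × 10^-4.
County 2: Wₕ = 0.45417410; term = 0.45417410²·(1 − 0.09481885)·1.034/1497 = 1.2896711 × 10^-4.
Sum = 2.8317812 × 10^-4.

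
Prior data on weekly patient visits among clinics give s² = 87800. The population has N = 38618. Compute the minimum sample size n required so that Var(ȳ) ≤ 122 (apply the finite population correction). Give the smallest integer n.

707

Without fpc, n₀ = s²/D = 87800/122 = 719.6721.
With fpc, (1 − n/N)·s²/n ≤ D requires n ≥ n₀/(1 + n₀/N) = 719.6721/(1 + 719.6721/38618) = 706.5059.
Rounding up, n = 707.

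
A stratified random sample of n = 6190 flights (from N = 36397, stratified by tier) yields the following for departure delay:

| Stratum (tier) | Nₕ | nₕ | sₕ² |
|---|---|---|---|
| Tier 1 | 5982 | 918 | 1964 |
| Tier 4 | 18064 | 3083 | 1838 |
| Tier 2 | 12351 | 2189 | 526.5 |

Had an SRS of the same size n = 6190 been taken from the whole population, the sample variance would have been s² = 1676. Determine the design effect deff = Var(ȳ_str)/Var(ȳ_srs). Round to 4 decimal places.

Var(ȳ_str) = Σ Wₕ²(1−fₕ)sₕ²/nₕ with Wₕ = Nₕ/36397:
  Tier 1: (5982/36397)²·(1−918/5982)·1964/918 = 0.048922397
  Tier 4: (18064/36397)²·(1−3083/18064)·1838/3083 = 0.12178549
  Tier 2: (12351/36397)²·(1−2189/12351)·526.5/2189 = 0.022787818
  → Var(ȳ_str) = 0.19349571.
Var(ȳ_srs) = (1 − 6190/36397)·1676/6190 = 0.22471154.
deff = 0.19349571 / 0.22471154 = 0.8611.

0.8611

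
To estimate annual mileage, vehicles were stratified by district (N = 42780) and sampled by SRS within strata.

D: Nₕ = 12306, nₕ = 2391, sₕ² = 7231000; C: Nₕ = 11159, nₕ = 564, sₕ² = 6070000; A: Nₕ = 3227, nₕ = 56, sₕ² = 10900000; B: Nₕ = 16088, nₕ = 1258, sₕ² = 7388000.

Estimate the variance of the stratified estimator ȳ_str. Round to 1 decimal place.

2750.8

Var(ȳ_str) = Σₕ Wₕ²(1 − fₕ)sₕ²/nₕ with Wₕ = Nₕ/N, N = 42780.
D: Wₕ = 0.28765778; term = 0.28765778²·(1 − 0.19429547)·7231000/2391 = 201.62615.
C: Wₕ = 0.26084619; term = 0.26084619²·(1 − 0.05054216)·6070000/564 = 695.27124.
A: Wₕ = 0.07543245; term = 0.07543245²·(1 − 0.01735358)·10900000/56 = 1088.3087.
B: Wₕ = 0.37606358; term = 0.37606358²·(1 − 0.07819493)·7388000/1258 = 765.61052.
Sum = 2750.8166.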